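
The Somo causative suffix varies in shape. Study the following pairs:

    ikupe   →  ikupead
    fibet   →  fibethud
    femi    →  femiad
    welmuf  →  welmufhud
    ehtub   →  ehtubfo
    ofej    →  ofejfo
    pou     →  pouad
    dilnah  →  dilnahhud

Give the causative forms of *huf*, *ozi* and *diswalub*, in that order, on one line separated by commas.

hufhud, oziad, diswalubfo

The pattern is voicing of the final sound: -hud when the stem ends in a voiceless consonant (*fibet*, *welmuf*, *dilnah*); -fo when the stem ends in a voiced consonant (*ehtub*, *ofej*); -ad when the stem ends in a vowel (*ikupe*, *femi*, *pou*).
*huf*: final sound = /f/, a voiceless consonant → -hud → *hufhud*.
*ozi* — final sound /i/ (a vowel) → -ad → *oziad*.
*diswalub* — final sound /b/ (a voiced consonant) → -fo → *diswalubfo*.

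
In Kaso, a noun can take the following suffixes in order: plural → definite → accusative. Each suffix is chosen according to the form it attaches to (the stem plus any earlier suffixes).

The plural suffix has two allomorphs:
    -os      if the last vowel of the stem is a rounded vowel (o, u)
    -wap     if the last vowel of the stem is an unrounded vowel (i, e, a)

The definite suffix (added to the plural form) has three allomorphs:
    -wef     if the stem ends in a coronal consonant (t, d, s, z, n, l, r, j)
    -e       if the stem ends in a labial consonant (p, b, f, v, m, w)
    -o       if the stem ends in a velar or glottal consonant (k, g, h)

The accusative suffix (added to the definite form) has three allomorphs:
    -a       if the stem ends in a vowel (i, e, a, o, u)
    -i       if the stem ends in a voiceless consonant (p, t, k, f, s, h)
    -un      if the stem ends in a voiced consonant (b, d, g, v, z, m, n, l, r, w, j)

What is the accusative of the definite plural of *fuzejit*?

The last vowel of *fuzejit* is /i/, which is an unrounded vowel, so the plural suffix is -wap, giving *fuzejitwap*.
The final consonant of the plural form *fuzejitwap* is /p/, which is labial, so the definite suffix is -e, giving *fuzejitwape*.
Since the final sound of the definite form *fuzejitwape* is /e/ (a vowel), it takes -a, giving *fuzejitwapea*.

fuzejitwapea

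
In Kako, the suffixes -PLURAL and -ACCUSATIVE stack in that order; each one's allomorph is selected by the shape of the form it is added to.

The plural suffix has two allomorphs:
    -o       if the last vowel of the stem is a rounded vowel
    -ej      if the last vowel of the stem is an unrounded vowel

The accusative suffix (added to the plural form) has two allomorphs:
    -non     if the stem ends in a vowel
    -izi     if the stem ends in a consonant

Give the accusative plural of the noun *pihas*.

*pihas*: last vowel = /a/, an unrounded vowel → -ej → *pihasej*.
Since the final sound of the plural form *pihasej* is /j/ (a consonant), it takes -izi, giving *pihasejizi*.

pihasejizi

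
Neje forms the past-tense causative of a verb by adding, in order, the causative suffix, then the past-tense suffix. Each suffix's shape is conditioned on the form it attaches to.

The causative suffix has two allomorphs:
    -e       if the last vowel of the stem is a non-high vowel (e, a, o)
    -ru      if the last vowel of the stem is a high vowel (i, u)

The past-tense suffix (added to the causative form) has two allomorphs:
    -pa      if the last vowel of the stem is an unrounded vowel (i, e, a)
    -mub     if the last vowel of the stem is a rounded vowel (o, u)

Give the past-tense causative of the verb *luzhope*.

luzhopeepa

*luzhope*: last vowel = /e/, a non-high vowel → -e → *luzhopee*.
Since the last vowel of the causative form *luzhopee* is /e/ (an unrounded vowel), it takes -pa, giving *luzhopeepa*.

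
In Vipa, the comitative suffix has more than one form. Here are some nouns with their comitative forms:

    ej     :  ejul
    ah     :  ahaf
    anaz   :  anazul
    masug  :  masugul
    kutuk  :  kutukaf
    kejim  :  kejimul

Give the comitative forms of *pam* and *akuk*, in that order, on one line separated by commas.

The alternation tracks the final consonant of the stem — -af when the stem ends in a voiceless consonant (*ah*, *kutuk*); -ul when the stem ends in a voiced consonant (*ej*, *anaz*, *masug*, *kejim*).
*pam* — final consonant /m/ (voiced) → -ul → *pamul*.
*akuk* — final consonant /k/ (voiceless) → -af → *akukaf*.

pamul, akukaf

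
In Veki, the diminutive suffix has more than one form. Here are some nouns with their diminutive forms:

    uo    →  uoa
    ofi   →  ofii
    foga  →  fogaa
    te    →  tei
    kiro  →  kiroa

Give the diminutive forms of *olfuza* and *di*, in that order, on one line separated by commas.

olfuzaa, dii

The alternation tracks the last vowel of the stem — -i when the last vowel of the stem is a front vowel (*ofi*, *te*); -a when the last vowel of the stem is a back vowel (*uo*, *foga*, *kiro*).
*olfuza*: last vowel = /a/, a back vowel → -a → *olfuzaa*.
*di* — last vowel /i/ (a front vowel) → -i → *dii*.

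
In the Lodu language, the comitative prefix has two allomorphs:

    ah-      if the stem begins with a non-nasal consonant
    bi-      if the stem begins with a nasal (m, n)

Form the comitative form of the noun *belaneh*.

*belaneh*: first consonant = /b/, non-nasal → ah- → *ahbelaneh*.

ahbelaneh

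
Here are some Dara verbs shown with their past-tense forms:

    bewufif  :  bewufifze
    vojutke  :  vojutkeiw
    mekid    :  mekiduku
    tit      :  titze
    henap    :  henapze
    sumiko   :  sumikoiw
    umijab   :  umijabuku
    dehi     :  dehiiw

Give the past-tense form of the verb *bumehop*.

The alternation tracks the final sound of the stem — -ze when the stem ends in a voiceless consonant (*bewufif*, *tit*, *henap*); -uku when the stem ends in a voiced consonant (*mekid*, *umijab*); -iw when the stem ends in a vowel (*vojutke*, *sumiko*, *dehi*).
Since the final sound of *bumehop* is /p/ (a voiceless consonant), it takes -ze, giving *bumehopze*.

bumehopze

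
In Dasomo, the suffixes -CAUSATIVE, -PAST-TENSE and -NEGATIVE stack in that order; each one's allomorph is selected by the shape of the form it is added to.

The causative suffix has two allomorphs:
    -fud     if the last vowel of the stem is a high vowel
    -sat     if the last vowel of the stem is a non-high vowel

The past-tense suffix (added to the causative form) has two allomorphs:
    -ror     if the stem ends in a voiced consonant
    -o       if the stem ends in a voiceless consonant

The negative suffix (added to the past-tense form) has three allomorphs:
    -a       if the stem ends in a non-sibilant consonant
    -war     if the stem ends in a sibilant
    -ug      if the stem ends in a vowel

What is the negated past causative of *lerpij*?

lerpijfudrora

*lerpij*: last vowel = /i/, a high vowel → -fud → *lerpijfud*.
Since the final consonant of the causative form *lerpijfud* is /d/ (voiced), it takes -ror, giving *lerpijfudror*.
The past-tense form *lerpijfudror* — final sound /r/ (a non-sibilant consonant) → -a → *lerpijfudrora*.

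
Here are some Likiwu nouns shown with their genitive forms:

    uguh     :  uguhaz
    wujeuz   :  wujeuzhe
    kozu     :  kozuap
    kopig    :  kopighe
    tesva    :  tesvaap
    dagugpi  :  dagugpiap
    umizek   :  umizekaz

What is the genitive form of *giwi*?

The alternation tracks the final sound of the stem — -az when the stem ends in a voiceless consonant (*uguh*, *umizek*); -he when the stem ends in a voiced consonant (*wujeuz*, *kopig*); -ap when the stem ends in a vowel (*kozu*, *tesva*, *dagugpi*).
*giwi*: final sound = /i/, a vowel → -ap → *giwiap*.

giwiap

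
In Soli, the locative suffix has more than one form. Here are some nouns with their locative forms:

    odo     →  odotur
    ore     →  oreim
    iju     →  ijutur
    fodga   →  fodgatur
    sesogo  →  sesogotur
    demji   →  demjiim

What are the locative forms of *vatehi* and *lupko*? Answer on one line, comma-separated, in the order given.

The suffix is conditioned by the last vowel: -im when the last vowel of the stem is a front vowel (*ore*, *demji*); -tur when the last vowel of the stem is a back vowel (*odo*, *iju*, *fodga*, *sesogo*).
*vatehi* — last vowel /i/ (a front vowel) → -im → *vatehiim*.
*lupko* — last vowel /o/ (a back vowel) → -tur → *lupkotur*.

vatehiim, lupkotur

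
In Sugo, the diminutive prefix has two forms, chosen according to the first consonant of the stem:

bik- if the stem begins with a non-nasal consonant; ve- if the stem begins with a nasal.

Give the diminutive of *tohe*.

biktohe

*tohe* — first consonant /t/ (non-nasal) → bik- → *biktohe*.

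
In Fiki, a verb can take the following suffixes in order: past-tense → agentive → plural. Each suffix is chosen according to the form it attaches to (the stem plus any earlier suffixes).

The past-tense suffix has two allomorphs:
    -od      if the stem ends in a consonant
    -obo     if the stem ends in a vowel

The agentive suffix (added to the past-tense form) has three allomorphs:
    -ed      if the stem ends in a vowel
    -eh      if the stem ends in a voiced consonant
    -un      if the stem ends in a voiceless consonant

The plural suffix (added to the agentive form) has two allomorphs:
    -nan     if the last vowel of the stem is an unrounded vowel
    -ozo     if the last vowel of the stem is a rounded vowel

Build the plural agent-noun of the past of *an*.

The final sound of *an* is /n/, which is a consonant, so the past-tense suffix is -od, giving *anod*.
Since the final sound of the past-tense form *anod* is /d/ (a voiced consonant), it takes -eh, giving *anodeh*.
The agentive form *anodeh* — last vowel /e/ (an unrounded vowel) → -nan → *anodehnan*.

anodehnan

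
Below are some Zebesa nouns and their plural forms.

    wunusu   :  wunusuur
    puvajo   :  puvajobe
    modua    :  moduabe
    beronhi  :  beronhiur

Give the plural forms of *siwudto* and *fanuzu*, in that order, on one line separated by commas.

The suffix is conditioned by the last vowel: -ur when the last vowel of the stem is a high vowel (*wunusu*, *beronhi*); -be when the last vowel of the stem is a non-high vowel (*puvajo*, *modua*).
*siwudto* — last vowel /o/ (a non-high vowel) → -be → *siwudtobe*.
The last vowel of *fanuzu* is /u/, which is a high vowel, so the suffix is -ur, giving *fanuzuur*.

siwudtobe, fanuzuur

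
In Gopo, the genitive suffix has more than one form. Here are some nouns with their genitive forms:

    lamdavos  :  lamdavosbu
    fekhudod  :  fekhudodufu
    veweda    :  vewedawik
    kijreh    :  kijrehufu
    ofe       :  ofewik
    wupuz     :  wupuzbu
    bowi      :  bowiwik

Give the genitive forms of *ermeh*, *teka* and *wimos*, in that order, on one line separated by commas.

The suffix is conditioned by the final sound: -bu when the stem ends in a sibilant (*lamdavos*, *wupuz*); -ufu when the stem ends in a non-sibilant consonant (*fekhudod*, *kijreh*); -wik when the stem ends in a vowel (*veweda*, *ofe*, *bowi*).
*ermeh*: final sound = /h/, a non-sibilant consonant → -ufu → *ermehufu*.
Since the final sound of *teka* is /a/ (a vowel), it takes -wik, giving *tekawik*.
*wimos* — final sound /s/ (a sibilant) → -bu → *wimosbu*.

ermehufu, tekawik, wimosbu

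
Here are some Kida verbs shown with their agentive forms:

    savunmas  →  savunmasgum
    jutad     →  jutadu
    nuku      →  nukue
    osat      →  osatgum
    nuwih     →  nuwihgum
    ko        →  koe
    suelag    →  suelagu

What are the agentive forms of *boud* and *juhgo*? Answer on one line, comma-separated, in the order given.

boudu, juhgoe

The pattern is voicing of the final sound: -gum when the stem ends in a voiceless consonant (*savunmas*, *osat*, *nuwih*); -u when the stem ends in a voiced consonant (*jutad*, *suelag*); -e when the stem ends in a vowel (*nuku*, *ko*).
Since the final sound of *boud* is /d/ (a voiced consonant), it takes -u, giving *boudu*.
Since the final sound of *juhgo* is /o/ (a vowel), it takes -e, giving *juhgoe*.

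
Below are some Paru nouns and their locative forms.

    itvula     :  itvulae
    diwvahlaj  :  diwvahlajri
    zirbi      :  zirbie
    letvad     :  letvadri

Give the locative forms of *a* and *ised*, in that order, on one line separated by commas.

The alternation tracks the final sound of the stem — -ri when the stem ends in a consonant (*diwvahlaj*, *letvad*); -e when the stem ends in a vowel (*itvula*, *zirbi*).
Since the final sound of *a* is /a/ (a vowel), it takes -e, giving *ae*.
Since the final sound of *ised* is /d/ (a consonant), it takes -ri, giving *isedri*.

ae, isedri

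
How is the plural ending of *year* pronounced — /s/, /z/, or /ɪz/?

/z/

The stem *year* ends in a voiced non-sibilant sound.
The plural suffix surfaces as /ɪz/ after sibilants, /s/ after other voiceless consonants, and /z/ after other voiced sounds.
So the plural -s on *year* is pronounced /z/.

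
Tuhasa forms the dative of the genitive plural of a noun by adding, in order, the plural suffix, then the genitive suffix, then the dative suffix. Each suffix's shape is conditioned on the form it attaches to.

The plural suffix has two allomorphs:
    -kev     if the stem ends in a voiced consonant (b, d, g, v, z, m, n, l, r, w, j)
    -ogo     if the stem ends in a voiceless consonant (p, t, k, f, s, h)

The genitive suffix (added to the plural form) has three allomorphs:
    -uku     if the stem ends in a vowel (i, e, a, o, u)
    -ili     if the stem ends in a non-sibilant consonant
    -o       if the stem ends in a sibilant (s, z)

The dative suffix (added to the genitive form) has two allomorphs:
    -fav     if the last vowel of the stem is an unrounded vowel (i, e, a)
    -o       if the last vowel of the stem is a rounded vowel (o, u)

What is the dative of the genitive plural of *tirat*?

The final consonant of *tirat* is /t/, which is voiceless, so the plural suffix is -ogo, giving *tiratogo*.
Since the final sound of the plural form *tiratogo* is /o/ (a vowel), it takes -uku, giving *tiratogouku*.
Since the last vowel of the genitive form *tiratogouku* is /u/ (a rounded vowel), it takes -o, giving *tiratogoukuo*.

tiratogoukuo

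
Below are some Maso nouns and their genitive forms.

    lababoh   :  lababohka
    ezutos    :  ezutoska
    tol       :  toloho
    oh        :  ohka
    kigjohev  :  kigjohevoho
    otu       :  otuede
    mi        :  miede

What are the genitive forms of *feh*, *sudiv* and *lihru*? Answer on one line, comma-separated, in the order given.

fehka, sudivoho, lihruede

The alternation tracks the final sound of the stem — -ka when the stem ends in a voiceless consonant (*lababoh*, *ezutos*, *oh*); -oho when the stem ends in a voiced consonant (*tol*, *kigjohev*); -ede when the stem ends in a vowel (*otu*, *mi*).
The final sound of *feh* is /h/, which is a voiceless consonant, so the suffix is -ka, giving *fehka*.
The final sound of *sudiv* is /v/, which is a voiced consonant, so the suffix is -oho, giving *sudivoho*.
*lihru*: final sound = /u/, a vowel → -ede → *lihruede*.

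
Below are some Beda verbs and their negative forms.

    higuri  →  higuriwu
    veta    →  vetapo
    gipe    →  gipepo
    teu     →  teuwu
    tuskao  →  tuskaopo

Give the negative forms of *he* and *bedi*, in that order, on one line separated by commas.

The alternation tracks the last vowel of the stem — -wu when the last vowel of the stem is a high vowel (*higuri*, *teu*); -po when the last vowel of the stem is a non-high vowel (*veta*, *gipe*, *tuskao*).
Since the last vowel of *he* is /e/ (a non-high vowel), it takes -po, giving *hepo*.
*bedi* — last vowel /i/ (a high vowel) → -wu → *bediwu*.

hepo, bediwu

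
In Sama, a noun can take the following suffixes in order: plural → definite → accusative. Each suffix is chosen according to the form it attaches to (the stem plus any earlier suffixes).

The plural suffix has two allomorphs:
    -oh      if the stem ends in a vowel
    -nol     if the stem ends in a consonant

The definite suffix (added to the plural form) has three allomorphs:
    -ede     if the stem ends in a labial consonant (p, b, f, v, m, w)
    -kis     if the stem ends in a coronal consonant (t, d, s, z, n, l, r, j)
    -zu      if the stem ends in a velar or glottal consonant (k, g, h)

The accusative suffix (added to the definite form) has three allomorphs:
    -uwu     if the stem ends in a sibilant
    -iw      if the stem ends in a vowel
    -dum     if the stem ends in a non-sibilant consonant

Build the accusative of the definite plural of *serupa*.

Since the final sound of *serupa* is /a/ (a vowel), it takes -oh, giving *serupaoh*.
Since the final consonant of the plural form *serupaoh* is /h/ (velar/glottal), it takes -zu, giving *serupaohzu*.
The definite form *serupaohzu* — final sound /u/ (a vowel) → -iw → *serupaohzuiw*.

serupaohzuiw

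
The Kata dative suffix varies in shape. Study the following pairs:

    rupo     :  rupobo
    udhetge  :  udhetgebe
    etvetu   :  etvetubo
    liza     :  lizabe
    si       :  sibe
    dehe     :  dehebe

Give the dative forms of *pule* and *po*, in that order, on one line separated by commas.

The suffix is conditioned by the last vowel: -bo when the last vowel of the stem is a rounded vowel (*rupo*, *etvetu*); -be when the last vowel of the stem is an unrounded vowel (*udhetge*, *liza*, *si*, *dehe*).
*pule* — last vowel /e/ (an unrounded vowel) → -be → *pulebe*.
The last vowel of *po* is /o/, which is a rounded vowel, so the suffix is -bo, giving *pobo*.

pulebe, pobo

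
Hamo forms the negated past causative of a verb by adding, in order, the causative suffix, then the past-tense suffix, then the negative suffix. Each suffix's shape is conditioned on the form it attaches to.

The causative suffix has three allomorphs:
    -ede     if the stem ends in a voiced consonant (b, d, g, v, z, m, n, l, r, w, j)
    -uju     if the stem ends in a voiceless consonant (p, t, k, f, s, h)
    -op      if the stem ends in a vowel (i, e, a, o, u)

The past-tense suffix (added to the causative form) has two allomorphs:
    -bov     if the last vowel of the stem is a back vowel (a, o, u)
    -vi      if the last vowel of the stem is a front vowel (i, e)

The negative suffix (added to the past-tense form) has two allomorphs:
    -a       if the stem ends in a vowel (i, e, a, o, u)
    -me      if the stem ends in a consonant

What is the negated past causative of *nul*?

*nul*: final sound = /l/, a voiced consonant → -ede → *nulede*.
Since the last vowel of the causative form *nulede* is /e/ (a front vowel), it takes -vi, giving *nuledevi*.
The past-tense form *nuledevi* — final sound /i/ (a vowel) → -a → *nuledevia*.

nuledevia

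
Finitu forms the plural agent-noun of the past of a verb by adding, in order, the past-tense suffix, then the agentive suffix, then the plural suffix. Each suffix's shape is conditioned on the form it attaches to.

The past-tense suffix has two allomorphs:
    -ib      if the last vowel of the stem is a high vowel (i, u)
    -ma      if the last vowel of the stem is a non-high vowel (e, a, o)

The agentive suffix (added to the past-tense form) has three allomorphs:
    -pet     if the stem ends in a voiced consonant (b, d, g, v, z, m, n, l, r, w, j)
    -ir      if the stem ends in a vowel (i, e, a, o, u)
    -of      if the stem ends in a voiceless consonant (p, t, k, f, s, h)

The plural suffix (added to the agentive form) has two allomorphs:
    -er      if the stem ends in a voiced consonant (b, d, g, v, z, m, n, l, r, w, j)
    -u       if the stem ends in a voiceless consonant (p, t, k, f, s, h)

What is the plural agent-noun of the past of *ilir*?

iliribpetu

*ilir*: last vowel = /i/, a high vowel → -ib → *ilirib*.
The past-tense form *ilirib* — final sound /b/ (a voiced consonant) → -pet → *iliribpet*.
The final consonant of the agentive form *iliribpet* is /t/, which is voiceless, so the plural suffix is -u, giving *iliribpetu*.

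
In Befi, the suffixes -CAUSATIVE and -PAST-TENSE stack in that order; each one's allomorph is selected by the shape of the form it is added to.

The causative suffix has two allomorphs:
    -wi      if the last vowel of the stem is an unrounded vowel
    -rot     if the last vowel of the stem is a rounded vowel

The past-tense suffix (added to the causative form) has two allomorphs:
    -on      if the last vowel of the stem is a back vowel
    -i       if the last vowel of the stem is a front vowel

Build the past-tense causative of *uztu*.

The last vowel of *uztu* is /u/, which is a rounded vowel, so the causative suffix is -rot, giving *uzturot*.
Since the last vowel of the causative form *uzturot* is /o/ (a back vowel), it takes -on, giving *uzturoton*.

uzturoton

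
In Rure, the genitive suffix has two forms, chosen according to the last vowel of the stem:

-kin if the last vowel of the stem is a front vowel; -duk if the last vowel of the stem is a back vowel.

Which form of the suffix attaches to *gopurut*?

-duk

Since the last vowel of *gopurut* is /u/ (a back vowel), it takes -duk.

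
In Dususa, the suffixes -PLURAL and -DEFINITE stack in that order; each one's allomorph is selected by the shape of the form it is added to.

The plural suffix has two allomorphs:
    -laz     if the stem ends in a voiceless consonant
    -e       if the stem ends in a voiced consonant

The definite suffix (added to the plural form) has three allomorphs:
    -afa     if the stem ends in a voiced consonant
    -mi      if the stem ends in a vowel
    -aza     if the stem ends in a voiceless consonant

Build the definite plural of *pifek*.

*pifek* — final consonant /k/ (voiceless) → -laz → *pifeklaz*.
The plural form *pifeklaz* — final sound /z/ (a voiced consonant) → -afa → *pifeklazafa*.

pifeklazafa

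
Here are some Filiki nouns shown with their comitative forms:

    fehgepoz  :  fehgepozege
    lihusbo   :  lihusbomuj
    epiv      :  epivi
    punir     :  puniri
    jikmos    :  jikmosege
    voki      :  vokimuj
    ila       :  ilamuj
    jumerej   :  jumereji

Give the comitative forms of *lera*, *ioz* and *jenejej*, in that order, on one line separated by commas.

leramuj, iozege, jenejeji

Looking at the final sound of each stem: -ege when the stem ends in a sibilant (*fehgepoz*, *jikmos*); -i when the stem ends in a non-sibilant consonant (*epiv*, *punir*, *jumerej*); -muj when the stem ends in a vowel (*lihusbo*, *voki*, *ila*).
*lera*: final sound = /a/, a vowel → -muj → *leramuj*.
*ioz* — final sound /z/ (a sibilant) → -ege → *iozege*.
Since the final sound of *jenejej* is /j/ (a non-sibilant consonant), it takes -i, giving *jenejeji*.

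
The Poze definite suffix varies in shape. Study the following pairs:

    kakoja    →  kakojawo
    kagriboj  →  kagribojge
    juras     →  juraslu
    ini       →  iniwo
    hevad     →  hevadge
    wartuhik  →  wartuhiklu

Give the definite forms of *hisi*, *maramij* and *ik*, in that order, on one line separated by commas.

The pattern is voicing of the final sound: -lu when the stem ends in a voiceless consonant (*juras*, *wartuhik*); -ge when the stem ends in a voiced consonant (*kagriboj*, *hevad*); -wo when the stem ends in a vowel (*kakoja*, *ini*).
*hisi*: final sound = /i/, a vowel → -wo → *hisiwo*.
Since the final sound of *maramij* is /j/ (a voiced consonant), it takes -ge, giving *maramijge*.
Since the final sound of *ik* is /k/ (a voiceless consonant), it takes -lu, giving *iklu*.

hisiwo, maramijge, iklu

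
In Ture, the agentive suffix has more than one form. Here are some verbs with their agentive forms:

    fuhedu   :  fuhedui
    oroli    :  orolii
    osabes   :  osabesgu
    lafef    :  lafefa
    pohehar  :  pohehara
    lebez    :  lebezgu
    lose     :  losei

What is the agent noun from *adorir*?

adorira

Looking at the final sound of each stem: -gu when the stem ends in a sibilant (*osabes*, *lebez*); -a when the stem ends in a non-sibilant consonant (*lafef*, *pohehar*); -i when the stem ends in a vowel (*fuhedu*, *oroli*, *lose*).
Since the final sound of *adorir* is /r/ (a non-sibilant consonant), it takes -a, giving *adorira*.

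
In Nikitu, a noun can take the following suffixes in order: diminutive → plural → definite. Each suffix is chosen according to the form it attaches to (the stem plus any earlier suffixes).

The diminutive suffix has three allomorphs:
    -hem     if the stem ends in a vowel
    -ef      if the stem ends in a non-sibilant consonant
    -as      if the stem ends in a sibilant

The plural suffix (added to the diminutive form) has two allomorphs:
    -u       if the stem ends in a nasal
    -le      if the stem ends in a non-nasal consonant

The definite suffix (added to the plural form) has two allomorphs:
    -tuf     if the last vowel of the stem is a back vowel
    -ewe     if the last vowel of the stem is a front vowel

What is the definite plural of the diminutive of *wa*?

wahemutuf

The final sound of *wa* is /a/, which is a vowel, so the diminutive suffix is -hem, giving *wahem*.
The diminutive form *wahem* — final consonant /m/ (a nasal) → -u → *wahemu*.
The last vowel of the plural form *wahemu* is /u/, which is a back vowel, so the definite suffix is -tuf, giving *wahemutuf*.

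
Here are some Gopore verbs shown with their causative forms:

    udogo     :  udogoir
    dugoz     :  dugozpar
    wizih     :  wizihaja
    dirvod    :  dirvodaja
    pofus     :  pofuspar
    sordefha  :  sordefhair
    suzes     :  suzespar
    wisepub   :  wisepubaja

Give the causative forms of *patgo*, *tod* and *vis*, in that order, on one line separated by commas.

patgoir, todaja, vispar

The pattern is sibilance of the final sound: -par when the stem ends in a sibilant (*dugoz*, *pofus*, *suzes*); -aja when the stem ends in a non-sibilant consonant (*wizih*, *dirvod*, *wisepub*); -ir when the stem ends in a vowel (*udogo*, *sordefha*).
Since the final sound of *patgo* is /o/ (a vowel), it takes -ir, giving *patgoir*.
*tod*: final sound = /d/, a non-sibilant consonant → -aja → *todaja*.
*vis* — final sound /s/ (a sibilant) → -par → *vispar*.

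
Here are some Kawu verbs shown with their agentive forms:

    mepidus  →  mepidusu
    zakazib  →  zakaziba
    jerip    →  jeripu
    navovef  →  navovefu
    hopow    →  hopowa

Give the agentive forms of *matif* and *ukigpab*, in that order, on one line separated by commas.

matifu, ukigpaba

The alternation tracks the final consonant of the stem — -u when the stem ends in a voiceless consonant (*mepidus*, *jerip*, *navovef*); -a when the stem ends in a voiced consonant (*zakazib*, *hopow*).
The final consonant of *matif* is /f/, which is voiceless, so the suffix is -u, giving *matifu*.
Since the final consonant of *ukigpab* is /b/ (voiced), it takes -a, giving *ukigpaba*.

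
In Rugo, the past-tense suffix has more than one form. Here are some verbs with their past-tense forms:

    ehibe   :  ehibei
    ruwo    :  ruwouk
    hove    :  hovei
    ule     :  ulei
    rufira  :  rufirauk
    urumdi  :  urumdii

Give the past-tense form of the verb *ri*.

rii

The alternation tracks the last vowel of the stem — -i when the last vowel of the stem is a front vowel (*ehibe*, *hove*, *ule*, *urumdi*); -uk when the last vowel of the stem is a back vowel (*ruwo*, *rufira*).
*ri* — last vowel /i/ (a front vowel) → -i → *rii*.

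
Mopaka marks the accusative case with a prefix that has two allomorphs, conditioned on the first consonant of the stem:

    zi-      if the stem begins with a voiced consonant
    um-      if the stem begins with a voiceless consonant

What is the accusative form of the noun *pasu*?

umpasu

*pasu* — first consonant /p/ (voiceless) → um- → *umpasu*.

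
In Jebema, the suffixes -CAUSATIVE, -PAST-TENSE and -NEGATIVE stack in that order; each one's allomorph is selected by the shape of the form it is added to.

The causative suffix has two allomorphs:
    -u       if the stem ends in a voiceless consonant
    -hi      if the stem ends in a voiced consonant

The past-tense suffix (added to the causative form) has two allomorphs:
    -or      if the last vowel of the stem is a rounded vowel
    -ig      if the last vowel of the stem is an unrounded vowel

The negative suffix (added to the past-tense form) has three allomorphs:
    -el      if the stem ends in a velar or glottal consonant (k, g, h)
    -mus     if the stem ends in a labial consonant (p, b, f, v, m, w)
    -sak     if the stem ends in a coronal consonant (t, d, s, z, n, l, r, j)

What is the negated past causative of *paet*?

paetuorsak

Since the final consonant of *paet* is /t/ (voiceless), it takes -u, giving *paetu*.
The last vowel of the causative form *paetu* is /u/, which is a rounded vowel, so the past-tense suffix is -or, giving *paetuor*.
The past-tense form *paetuor* — final consonant /r/ (coronal) → -sak → *paetuorsak*.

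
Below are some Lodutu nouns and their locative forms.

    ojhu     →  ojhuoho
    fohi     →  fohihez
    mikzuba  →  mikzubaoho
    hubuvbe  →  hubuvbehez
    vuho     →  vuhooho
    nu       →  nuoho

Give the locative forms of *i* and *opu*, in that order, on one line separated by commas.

The suffix is conditioned by the last vowel: -hez when the last vowel of the stem is a front vowel (*fohi*, *hubuvbe*); -oho when the last vowel of the stem is a back vowel (*ojhu*, *mikzuba*, *vuho*, *nu*).
*i*: last vowel = /i/, a front vowel → -hez → *ihez*.
The last vowel of *opu* is /u/, which is a back vowel, so the suffix is -oho, giving *opuoho*.

ihez, opuoho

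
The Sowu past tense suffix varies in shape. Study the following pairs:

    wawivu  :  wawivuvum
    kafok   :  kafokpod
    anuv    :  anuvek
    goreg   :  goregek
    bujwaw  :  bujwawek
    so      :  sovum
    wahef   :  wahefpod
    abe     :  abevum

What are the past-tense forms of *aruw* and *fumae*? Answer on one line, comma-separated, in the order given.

aruwek, fumaevum

The suffix is conditioned by the final sound: -pod when the stem ends in a voiceless consonant (*kafok*, *wahef*); -ek when the stem ends in a voiced consonant (*anuv*, *goreg*, *bujwaw*); -vum when the stem ends in a vowel (*wawivu*, *so*, *abe*).
The final sound of *aruw* is /w/, which is a voiced consonant, so the suffix is -ek, giving *aruwek*.
The final sound of *fumae* is /e/, which is a vowel, so the suffix is -vum, giving *fumaevum*.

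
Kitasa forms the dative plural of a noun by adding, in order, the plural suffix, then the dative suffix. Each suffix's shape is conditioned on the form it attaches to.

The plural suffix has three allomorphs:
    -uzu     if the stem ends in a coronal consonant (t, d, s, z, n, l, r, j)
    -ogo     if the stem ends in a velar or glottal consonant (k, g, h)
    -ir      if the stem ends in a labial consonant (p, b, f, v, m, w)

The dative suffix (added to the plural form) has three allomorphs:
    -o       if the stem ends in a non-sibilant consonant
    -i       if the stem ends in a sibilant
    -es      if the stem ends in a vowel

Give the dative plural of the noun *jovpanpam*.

jovpanpamiro

*jovpanpam* — final consonant /m/ (labial) → -ir → *jovpanpamir*.
Since the final sound of the plural form *jovpanpamir* is /r/ (a non-sibilant consonant), it takes -o, giving *jovpanpamiro*.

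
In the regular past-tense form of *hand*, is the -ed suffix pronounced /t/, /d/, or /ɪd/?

The stem *hand* ends in /t/ or /d/.
The -ed suffix is realized as /ɪd/ after /t, d/; as /t/ after other voiceless consonants; and as /d/ after other voiced sounds.
So -ed on *hand* is pronounced /ɪd/.

/ɪd/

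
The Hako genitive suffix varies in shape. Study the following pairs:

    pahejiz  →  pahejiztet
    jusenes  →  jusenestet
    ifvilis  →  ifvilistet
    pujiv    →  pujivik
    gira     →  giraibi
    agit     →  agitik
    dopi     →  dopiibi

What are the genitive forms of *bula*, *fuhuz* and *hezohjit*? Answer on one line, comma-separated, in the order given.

bulaibi, fuhuztet, hezohjitik

Looking at the final sound of each stem: -tet when the stem ends in a sibilant (*pahejiz*, *jusenes*, *ifvilis*); -ik when the stem ends in a non-sibilant consonant (*pujiv*, *agit*); -ibi when the stem ends in a vowel (*gira*, *dopi*).
Since the final sound of *bula* is /a/ (a vowel), it takes -ibi, giving *bulaibi*.
*fuhuz*: final sound = /z/, a sibilant → -tet → *fuhuztet*.
The final sound of *hezohjit* is /t/, which is a non-sibilant consonant, so the suffix is -ik, giving *hezohjitik*.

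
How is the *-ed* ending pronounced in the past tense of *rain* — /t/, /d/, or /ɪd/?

/d/

The stem *rain* ends in a voiced sound other than /d/.
The -ed suffix is realized as /ɪd/ after /t, d/; as /t/ after other voiceless consonants; and as /d/ after other voiced sounds.
So -ed on *rain* is pronounced /d/.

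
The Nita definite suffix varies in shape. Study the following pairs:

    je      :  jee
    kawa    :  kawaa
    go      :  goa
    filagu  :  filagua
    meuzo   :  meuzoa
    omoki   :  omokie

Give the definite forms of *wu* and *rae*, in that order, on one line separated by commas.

wua, raee

Looking at the last vowel of each stem: -e when the last vowel of the stem is a front vowel (*je*, *omoki*); -a when the last vowel of the stem is a back vowel (*kawa*, *go*, *filagu*, *meuzo*).
*wu* — last vowel /u/ (a back vowel) → -a → *wua*.
The last vowel of *rae* is /e/, which is a front vowel, so the suffix is -e, giving *raee*.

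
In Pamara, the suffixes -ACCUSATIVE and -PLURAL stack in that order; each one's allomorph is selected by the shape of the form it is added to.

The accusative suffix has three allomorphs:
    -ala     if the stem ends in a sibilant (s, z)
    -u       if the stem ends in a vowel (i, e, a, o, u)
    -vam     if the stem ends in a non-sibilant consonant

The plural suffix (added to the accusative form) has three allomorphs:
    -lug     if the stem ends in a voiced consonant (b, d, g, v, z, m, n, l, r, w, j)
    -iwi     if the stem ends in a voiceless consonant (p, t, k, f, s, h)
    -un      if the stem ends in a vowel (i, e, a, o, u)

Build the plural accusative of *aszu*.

*aszu*: final sound = /u/, a vowel → -u → *aszuu*.
The accusative form *aszuu*: final sound = /u/, a vowel → -un → *aszuuun*.

aszuuun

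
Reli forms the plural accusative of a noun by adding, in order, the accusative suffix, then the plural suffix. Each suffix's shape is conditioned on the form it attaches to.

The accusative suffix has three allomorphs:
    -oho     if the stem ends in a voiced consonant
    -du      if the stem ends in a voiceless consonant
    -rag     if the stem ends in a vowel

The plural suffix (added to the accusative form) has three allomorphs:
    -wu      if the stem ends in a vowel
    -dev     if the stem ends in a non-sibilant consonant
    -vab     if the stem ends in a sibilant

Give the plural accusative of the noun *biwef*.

biwefduwu

*biwef* — final sound /f/ (a voiceless consonant) → -du → *biwefdu*.
The final sound of the accusative form *biwefdu* is /u/, which is a vowel, so the plural suffix is -wu, giving *biwefduwu*.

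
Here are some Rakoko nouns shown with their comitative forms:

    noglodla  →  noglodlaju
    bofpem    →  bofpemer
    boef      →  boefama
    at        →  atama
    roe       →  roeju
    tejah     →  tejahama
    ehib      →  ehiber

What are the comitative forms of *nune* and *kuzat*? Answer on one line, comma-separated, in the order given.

The pattern is voicing of the final sound: -ama when the stem ends in a voiceless consonant (*boef*, *at*, *tejah*); -er when the stem ends in a voiced consonant (*bofpem*, *ehib*); -ju when the stem ends in a vowel (*noglodla*, *roe*).
Since the final sound of *nune* is /e/ (a vowel), it takes -ju, giving *nuneju*.
*kuzat* — final sound /t/ (a voiceless consonant) → -ama → *kuzatama*.

nuneju, kuzatama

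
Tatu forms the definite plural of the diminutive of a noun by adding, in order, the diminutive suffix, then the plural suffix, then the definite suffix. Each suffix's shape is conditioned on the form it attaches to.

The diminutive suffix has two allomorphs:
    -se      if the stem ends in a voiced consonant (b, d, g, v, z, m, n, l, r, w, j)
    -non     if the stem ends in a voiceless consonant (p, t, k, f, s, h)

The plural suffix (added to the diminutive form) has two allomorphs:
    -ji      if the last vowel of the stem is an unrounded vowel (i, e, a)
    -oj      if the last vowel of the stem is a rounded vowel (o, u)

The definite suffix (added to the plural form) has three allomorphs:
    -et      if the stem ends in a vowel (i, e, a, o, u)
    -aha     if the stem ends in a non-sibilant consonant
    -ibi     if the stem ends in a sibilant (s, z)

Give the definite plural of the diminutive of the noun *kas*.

Since the final consonant of *kas* is /s/ (voiceless), it takes -non, giving *kasnon*.
Since the last vowel of the diminutive form *kasnon* is /o/ (a rounded vowel), it takes -oj, giving *kasnonoj*.
Since the final sound of the plural form *kasnonoj* is /j/ (a non-sibilant consonant), it takes -aha, giving *kasnonojaha*.

kasnonojaha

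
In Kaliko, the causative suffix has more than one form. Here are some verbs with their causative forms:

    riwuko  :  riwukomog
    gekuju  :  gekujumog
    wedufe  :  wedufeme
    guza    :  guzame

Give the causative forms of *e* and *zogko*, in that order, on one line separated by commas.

The alternation tracks the last vowel of the stem — -mog when the last vowel of the stem is a rounded vowel (*riwuko*, *gekuju*); -me when the last vowel of the stem is an unrounded vowel (*wedufe*, *guza*).
*e* — last vowel /e/ (an unrounded vowel) → -me → *eme*.
*zogko*: last vowel = /o/, a rounded vowel → -mog → *zogkomog*.

eme, zogkomog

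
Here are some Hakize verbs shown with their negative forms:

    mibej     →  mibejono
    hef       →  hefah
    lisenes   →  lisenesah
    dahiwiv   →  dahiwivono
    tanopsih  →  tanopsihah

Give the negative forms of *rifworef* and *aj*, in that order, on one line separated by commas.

The suffix is conditioned by the final consonant: -ah when the stem ends in a voiceless consonant (*hef*, *lisenes*, *tanopsih*); -ono when the stem ends in a voiced consonant (*mibej*, *dahiwiv*).
*rifworef* — final consonant /f/ (voiceless) → -ah → *rifworefah*.
*aj* — final consonant /j/ (voiced) → -ono → *ajono*.

rifworefah, ajono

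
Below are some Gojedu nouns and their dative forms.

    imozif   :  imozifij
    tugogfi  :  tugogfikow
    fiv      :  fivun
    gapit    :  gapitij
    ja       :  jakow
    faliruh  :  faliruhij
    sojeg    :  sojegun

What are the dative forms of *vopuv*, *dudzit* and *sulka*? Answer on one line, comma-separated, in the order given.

The pattern is voicing of the final sound: -ij when the stem ends in a voiceless consonant (*imozif*, *gapit*, *faliruh*); -un when the stem ends in a voiced consonant (*fiv*, *sojeg*); -kow when the stem ends in a vowel (*tugogfi*, *ja*).
Since the final sound of *vopuv* is /v/ (a voiced consonant), it takes -un, giving *vopuvun*.
The final sound of *dudzit* is /t/, which is a voiceless consonant, so the suffix is -ij, giving *dudzitij*.
*sulka*: final sound = /a/, a vowel → -kow → *sulkakow*.

vopuvun, dudzitij, sulkakow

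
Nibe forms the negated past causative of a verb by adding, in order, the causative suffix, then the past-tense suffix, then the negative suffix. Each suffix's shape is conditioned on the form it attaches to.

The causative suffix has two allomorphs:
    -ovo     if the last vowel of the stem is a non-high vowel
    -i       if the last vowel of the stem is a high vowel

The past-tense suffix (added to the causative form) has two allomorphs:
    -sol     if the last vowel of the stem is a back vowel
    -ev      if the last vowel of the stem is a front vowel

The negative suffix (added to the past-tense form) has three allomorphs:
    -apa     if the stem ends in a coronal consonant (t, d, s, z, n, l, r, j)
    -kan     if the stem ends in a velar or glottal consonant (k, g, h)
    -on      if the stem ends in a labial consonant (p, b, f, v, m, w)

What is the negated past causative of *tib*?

Since the last vowel of *tib* is /i/ (a high vowel), it takes -i, giving *tibi*.
The causative form *tibi*: last vowel = /i/, a front vowel → -ev → *tibiev*.
The final consonant of the past-tense form *tibiev* is /v/, which is labial, so the negative suffix is -on, giving *tibievon*.

tibievon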